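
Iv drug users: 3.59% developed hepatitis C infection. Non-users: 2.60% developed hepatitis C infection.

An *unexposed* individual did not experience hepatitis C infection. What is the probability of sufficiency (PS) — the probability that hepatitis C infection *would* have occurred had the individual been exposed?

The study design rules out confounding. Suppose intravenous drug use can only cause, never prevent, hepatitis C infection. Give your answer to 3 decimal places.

PS ≈ 0.010

p₁ = 0.0359, p₀ = 0.026.
Under exogeneity and monotonicity, PS = (p₁ − p₀) / (1 − p₀).
PS = (0.0359 − 0.026) / (1 − 0.026) = 0.0099 / 0.974 ≈ 0.0102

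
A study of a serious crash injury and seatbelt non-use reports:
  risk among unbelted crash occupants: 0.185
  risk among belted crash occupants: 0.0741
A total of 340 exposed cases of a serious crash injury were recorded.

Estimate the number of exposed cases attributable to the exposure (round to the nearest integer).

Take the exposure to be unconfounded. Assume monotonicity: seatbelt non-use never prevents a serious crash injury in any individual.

about 204 cases

Let p₁ = 0.185, p₀ = 0.0741.
PN = (p₁ − p₀)/p₁ = (0.185 − 0.0741) / 0.185 ≈ 0.59946.
Attributable cases ≈ PN × (exposed cases) = 0.59946 × 340 ≈ 203.82.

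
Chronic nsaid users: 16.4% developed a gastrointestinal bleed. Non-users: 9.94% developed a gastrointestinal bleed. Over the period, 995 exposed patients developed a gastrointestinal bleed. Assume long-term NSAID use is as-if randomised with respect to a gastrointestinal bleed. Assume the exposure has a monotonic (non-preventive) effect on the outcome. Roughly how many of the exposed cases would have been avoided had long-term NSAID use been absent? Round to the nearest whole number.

p₁ = 0.164, p₀ = 0.0994.
PN = (p₁ − p₀)/p₁ = (0.164 − 0.0994) / 0.164 ≈ 0.39390.
Attributable cases ≈ PN × (exposed cases) = 0.39390 × 995 ≈ 391.93.

about 392 cases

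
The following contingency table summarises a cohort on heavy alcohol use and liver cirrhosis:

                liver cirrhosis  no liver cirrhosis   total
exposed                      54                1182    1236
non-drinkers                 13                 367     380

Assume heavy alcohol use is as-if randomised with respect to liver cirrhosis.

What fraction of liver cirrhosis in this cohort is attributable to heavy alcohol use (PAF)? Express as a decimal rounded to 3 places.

p₁ = P(outcome | exposed) = 54/1236 = 0.043689
p₀ = P(outcome | unexposed) = 13/380 = 0.034211
Exposure prevalence π = 1236/1616 = 0.76485; overall risk P(Y=1) = 0.04146.
Under exogeneity, PAF = [P(Y=1) − p₀]/P(Y=1).
PAF = (0.04146 − 0.034211) / 0.04146 ≈ 0.1749

PAF ≈ 0.175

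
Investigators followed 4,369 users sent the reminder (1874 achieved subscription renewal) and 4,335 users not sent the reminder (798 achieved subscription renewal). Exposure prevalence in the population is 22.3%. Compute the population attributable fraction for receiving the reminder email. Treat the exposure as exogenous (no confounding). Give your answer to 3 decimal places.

PAF ≈ 0.229

p₁ = P(outcome | exposed) = 1874/4369 = 0.42893
p₀ = P(outcome | unexposed) = 798/4335 = 0.18408
Overall risk P(Y=1) = π·p₁ + (1−π)·p₀ = 0.223×0.42893 + 0.777×0.18408 = 0.23868.
Under exogeneity, PAF = [P(Y=1) − p₀] / P(Y=1).
PAF = (0.23868 − 0.18408) / 0.23868 ≈ 0.2288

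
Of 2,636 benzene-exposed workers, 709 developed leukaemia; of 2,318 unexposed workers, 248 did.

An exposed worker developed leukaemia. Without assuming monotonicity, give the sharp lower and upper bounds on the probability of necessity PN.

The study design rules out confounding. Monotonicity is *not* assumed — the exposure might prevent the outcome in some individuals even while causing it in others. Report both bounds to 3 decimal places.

p₁ = P(outcome | exposed) = 709/2636 = 0.26897
p₀ = P(outcome | unexposed) = 248/2318 = 0.10699
Under exogeneity alone the bounds on PN are max{0,(p₁−p₀)/p₁} ≤ PN ≤ min{1,(1−p₀)/p₁}.
  lower = (p₁ − p₀)/p₁ = 0.16198 / 0.26897 ≈ 0.6022
  upper = min{1, (1 − p₀)/p₁} = 0.89301 / 0.26897 ≈ 3.3201 → capped at 1

0.602 ≤ PN ≤ 1.000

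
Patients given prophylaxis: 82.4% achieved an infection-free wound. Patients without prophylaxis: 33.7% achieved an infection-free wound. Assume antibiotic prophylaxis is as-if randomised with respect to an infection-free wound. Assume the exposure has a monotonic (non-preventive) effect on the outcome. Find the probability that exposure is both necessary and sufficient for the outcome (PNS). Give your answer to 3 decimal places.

PNS ≈ 0.487

p₁ = 0.824, p₀ = 0.337.
Under exogeneity and monotonicity, PNS = p₁ − p₀.
PNS = 0.824 − 0.337 = 0.487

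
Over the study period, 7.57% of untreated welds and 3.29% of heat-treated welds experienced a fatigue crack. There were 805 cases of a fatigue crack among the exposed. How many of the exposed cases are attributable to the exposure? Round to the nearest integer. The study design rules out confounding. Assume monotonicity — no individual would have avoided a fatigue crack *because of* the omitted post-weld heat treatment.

about 455 cases

p₁ = 0.0757, p₀ = 0.0329.
PN = (p₁ − p₀)/p₁ = (0.0757 − 0.0329) / 0.0757 ≈ 0.56539.
Attributable cases ≈ PN × (exposed cases) = 0.56539 × 805 ≈ 455.14.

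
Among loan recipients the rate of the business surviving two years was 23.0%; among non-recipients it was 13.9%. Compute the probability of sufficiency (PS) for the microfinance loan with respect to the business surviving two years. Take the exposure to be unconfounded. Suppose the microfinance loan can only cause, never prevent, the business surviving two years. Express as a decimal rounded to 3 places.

p₁ = 0.23, p₀ = 0.139.
Under exogeneity and monotonicity, PS = (p₁ − p₀) / (1 − p₀).
PS = (0.23 − 0.139) / (1 − 0.139) = 0.091 / 0.861 ≈ 0.1057

PS ≈ 0.106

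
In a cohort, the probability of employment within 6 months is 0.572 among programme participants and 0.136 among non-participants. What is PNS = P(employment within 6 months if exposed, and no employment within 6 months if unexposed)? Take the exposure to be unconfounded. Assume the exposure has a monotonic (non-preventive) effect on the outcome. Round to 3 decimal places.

Let p₁ = 0.572, p₀ = 0.136.
Under exogeneity and monotonicity, PNS = p₁ − p₀.
PNS = 0.572 − 0.136 = 0.436

PNS ≈ 0.436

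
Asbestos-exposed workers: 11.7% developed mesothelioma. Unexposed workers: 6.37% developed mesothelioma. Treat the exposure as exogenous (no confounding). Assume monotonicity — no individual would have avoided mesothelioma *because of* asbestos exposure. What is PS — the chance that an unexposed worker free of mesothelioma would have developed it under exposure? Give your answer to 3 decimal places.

p₁ = 0.117, p₀ = 0.0637.
Under exogeneity and monotonicity, PS = (p₁ − p₀) / (1 − p₀).
PS = (0.117 − 0.0637) / (1 − 0.0637) = 0.0533 / 0.9363 ≈ 0.0569

PS ≈ 0.057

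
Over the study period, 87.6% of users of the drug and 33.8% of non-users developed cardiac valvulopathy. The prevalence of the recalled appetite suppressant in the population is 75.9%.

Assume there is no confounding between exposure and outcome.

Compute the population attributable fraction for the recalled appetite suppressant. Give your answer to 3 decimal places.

p₁ = 0.876, p₀ = 0.338.
Overall risk P(Y=1) = π·p₁ + (1−π)·p₀ = 0.759×0.876 + 0.241×0.338 = 0.74634.
Under exogeneity, PAF = [P(Y=1) − p₀] / P(Y=1).
PAF = (0.74634 − 0.338) / 0.74634 ≈ 0.5471

PAF ≈ 0.547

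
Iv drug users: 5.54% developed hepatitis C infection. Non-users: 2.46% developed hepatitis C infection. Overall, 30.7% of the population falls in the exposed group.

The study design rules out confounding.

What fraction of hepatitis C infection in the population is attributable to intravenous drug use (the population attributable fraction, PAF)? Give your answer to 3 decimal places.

PAF ≈ 0.278

p₁ = 0.0554, p₀ = 0.0246.
Overall risk P(Y=1) = π·p₁ + (1−π)·p₀ = 0.307×0.0554 + 0.693×0.0246 = 0.034056.
Under exogeneity, PAF = [P(Y=1) − p₀] / P(Y=1).
PAF = (0.034056 − 0.0246) / 0.034056 ≈ 0.2777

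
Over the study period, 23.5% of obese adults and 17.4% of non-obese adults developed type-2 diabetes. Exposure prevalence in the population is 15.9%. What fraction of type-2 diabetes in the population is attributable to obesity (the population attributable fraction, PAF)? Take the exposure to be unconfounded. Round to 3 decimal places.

PAF ≈ 0.053

p₁ = 0.235, p₀ = 0.174.
Overall risk P(Y=1) = π·p₁ + (1−π)·p₀ = 0.159×0.235 + 0.841×0.174 = 0.1837.
Under exogeneity, PAF = [P(Y=1) − p₀] / P(Y=1).
PAF = (0.1837 − 0.174) / 0.1837 ≈ 0.0528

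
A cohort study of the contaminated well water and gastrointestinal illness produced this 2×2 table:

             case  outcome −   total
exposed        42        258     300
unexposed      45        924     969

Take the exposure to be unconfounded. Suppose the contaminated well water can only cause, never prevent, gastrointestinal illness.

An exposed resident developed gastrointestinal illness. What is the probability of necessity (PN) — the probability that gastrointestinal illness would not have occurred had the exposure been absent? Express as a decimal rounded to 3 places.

p₁ = P(outcome | exposed) = 42/300 = 0.14
p₀ = P(outcome | unexposed) = 45/969 = 0.04644
Under exogeneity and monotonicity, PN = (p₁ − p₀)/p₁.
PN = (0.14 − 0.04644) / 0.14 ≈ 0.6683

PN ≈ 0.668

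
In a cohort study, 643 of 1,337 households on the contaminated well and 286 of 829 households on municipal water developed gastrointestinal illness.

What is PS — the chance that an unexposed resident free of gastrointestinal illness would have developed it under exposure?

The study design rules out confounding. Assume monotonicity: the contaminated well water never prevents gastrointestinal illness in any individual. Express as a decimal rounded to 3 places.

p₁ = P(outcome | exposed) = 643/1337 = 0.48093
p₀ = P(outcome | unexposed) = 286/829 = 0.34499
Under exogeneity and monotonicity, PS = (p₁ − p₀) / (1 − p₀).
PS = (0.48093 − 0.34499) / (1 − 0.34499) = 0.13593 / 0.65501 ≈ 0.2075

PS ≈ 0.208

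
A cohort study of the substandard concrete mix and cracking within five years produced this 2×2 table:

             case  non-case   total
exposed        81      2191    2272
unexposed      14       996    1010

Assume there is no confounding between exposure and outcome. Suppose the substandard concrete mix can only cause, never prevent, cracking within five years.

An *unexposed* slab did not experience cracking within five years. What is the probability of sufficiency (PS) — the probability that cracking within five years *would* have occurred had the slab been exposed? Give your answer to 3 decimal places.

p₁ = P(outcome | exposed) = 81/2272 = 0.035651
p₀ = P(outcome | unexposed) = 14/1010 = 0.013861
Under exogeneity and monotonicity, PS = (p₁ − p₀)/(1 − p₀).
PS = (0.035651 − 0.013861) / 0.98614 ≈ 0.0221

PS ≈ 0.022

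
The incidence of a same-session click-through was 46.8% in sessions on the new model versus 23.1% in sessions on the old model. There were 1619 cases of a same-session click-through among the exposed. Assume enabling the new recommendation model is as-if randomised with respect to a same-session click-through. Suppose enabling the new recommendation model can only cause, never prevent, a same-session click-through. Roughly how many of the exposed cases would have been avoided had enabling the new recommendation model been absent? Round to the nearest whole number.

about 820 cases

p₁ = 0.468, p₀ = 0.231.
PN = (p₁ − p₀)/p₁ = (0.468 − 0.231) / 0.468 ≈ 0.50641.
Attributable cases ≈ PN × (exposed cases) = 0.50641 × 1619 ≈ 819.88.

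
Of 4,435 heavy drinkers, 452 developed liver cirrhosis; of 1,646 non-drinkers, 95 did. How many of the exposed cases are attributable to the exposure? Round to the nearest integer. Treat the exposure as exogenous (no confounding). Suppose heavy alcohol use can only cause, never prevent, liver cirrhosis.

p₁ = P(outcome | exposed) = 452/4435 = 0.10192
p₀ = P(outcome | unexposed) = 95/1646 = 0.057716
PN = (p₁ − p₀)/p₁ = (0.10192 − 0.057716) / 0.10192 ≈ 0.43370.
Attributable cases ≈ PN × (exposed cases) = 0.43370 × 452 ≈ 196.03.

about 196 cases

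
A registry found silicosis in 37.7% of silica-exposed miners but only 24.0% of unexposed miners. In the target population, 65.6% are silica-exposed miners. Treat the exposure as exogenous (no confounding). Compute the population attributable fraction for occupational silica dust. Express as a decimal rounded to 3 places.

p₁ = 0.377, p₀ = 0.24.
Overall risk P(Y=1) = π·p₁ + (1−π)·p₀ = 0.656×0.377 + 0.344×0.24 = 0.32987.
Under exogeneity, PAF = [P(Y=1) − p₀] / P(Y=1).
PAF = (0.32987 − 0.24) / 0.32987 ≈ 0.2724

PAF ≈ 0.272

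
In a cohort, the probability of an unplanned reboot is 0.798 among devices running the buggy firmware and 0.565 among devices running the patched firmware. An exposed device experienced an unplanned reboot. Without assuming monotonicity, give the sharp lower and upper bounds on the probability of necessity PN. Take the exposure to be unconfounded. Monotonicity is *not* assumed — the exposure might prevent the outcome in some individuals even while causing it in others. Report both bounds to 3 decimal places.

Let p₁ = 0.798, p₀ = 0.565.
Under exogeneity alone the bounds on PN are max{0,(p₁−p₀)/p₁} ≤ PN ≤ min{1,(1−p₀)/p₁}.
  lower = (p₁ − p₀)/p₁ = 0.233 / 0.798 ≈ 0.2920
  upper = min{1, (1 − p₀)/p₁} = 0.435 / 0.798 ≈ 0.5451

0.292 ≤ PN ≤ 0.545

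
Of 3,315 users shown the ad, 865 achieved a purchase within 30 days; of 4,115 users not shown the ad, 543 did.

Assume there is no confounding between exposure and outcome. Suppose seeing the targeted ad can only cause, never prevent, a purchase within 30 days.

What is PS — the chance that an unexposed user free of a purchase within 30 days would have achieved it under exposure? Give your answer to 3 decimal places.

PS ≈ 0.149

p₁ = P(outcome | exposed) = 865/3315 = 0.26094
p₀ = P(outcome | unexposed) = 543/4115 = 0.13196
Under exogeneity and monotonicity, PS = (p₁ − p₀) / (1 − p₀).
PS = (0.26094 − 0.13196) / (1 − 0.13196) = 0.12898 / 0.86804 ≈ 0.1486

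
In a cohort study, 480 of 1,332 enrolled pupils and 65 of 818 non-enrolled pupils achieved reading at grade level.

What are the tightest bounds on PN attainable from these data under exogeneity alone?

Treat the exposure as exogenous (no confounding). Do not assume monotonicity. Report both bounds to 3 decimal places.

0.779 ≤ PN ≤ 1.000

p₁ = P(outcome | exposed) = 480/1332 = 0.36036
p₀ = P(outcome | unexposed) = 65/818 = 0.079462
Under exogeneity alone the bounds on PN are max{0,(p₁−p₀)/p₁} ≤ PN ≤ min{1,(1−p₀)/p₁}.
  lower = (p₁ − p₀)/p₁ = 0.2809 / 0.36036 ≈ 0.7795
  upper = min{1, (1 − p₀)/p₁} = 0.92054 / 0.36036 ≈ 2.5545 → capped at 1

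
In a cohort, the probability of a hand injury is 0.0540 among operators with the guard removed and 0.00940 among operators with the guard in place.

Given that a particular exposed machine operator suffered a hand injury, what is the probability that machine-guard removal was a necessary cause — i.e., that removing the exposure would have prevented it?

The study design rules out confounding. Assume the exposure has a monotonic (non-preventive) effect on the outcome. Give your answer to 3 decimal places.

Let p₁ = 0.054, p₀ = 0.0094.
Under exogeneity and monotonicity, PN = (p₁ − p₀) / p₁.
PN = (0.054 − 0.0094) / 0.054 = 0.0446 / 0.054 ≈ 0.8259

PN ≈ 0.826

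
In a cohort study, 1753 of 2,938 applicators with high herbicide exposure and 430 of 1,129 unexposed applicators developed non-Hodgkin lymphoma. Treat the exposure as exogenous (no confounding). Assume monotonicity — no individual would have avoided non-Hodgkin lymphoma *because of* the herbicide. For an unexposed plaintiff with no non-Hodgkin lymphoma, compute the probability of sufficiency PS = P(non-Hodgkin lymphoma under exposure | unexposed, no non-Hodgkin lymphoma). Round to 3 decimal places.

p₁ = P(outcome | exposed) = 1753/2938 = 0.59666
p₀ = P(outcome | unexposed) = 430/1129 = 0.38087
Under exogeneity and monotonicity, PS = (p₁ − p₀) / (1 − p₀).
PS = (0.59666 − 0.38087) / (1 − 0.38087) = 0.2158 / 0.61913 ≈ 0.3485

PS ≈ 0.349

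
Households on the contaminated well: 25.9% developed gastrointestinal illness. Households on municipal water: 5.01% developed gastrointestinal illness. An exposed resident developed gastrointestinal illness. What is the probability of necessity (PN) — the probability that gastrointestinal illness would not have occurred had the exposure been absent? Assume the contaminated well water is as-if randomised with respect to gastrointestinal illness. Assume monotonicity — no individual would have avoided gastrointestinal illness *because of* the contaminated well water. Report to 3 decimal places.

PN ≈ 0.807

p₁ = 0.259, p₀ = 0.0501.
Under exogeneity and monotonicity, PN = (p₁ − p₀) / p₁.
PN = (0.259 − 0.0501) / 0.259 = 0.2089 / 0.259 ≈ 0.8066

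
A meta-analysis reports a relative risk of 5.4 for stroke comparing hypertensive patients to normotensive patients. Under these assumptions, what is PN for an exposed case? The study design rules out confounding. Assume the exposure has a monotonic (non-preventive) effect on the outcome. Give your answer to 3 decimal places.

Under exogeneity and monotonicity, PN = (RR − 1) / RR = 1 − 1/RR.
PN = (5.4 − 1) / 5.4 = 4.4 / 5.4 ≈ 0.8148

PN ≈ 0.815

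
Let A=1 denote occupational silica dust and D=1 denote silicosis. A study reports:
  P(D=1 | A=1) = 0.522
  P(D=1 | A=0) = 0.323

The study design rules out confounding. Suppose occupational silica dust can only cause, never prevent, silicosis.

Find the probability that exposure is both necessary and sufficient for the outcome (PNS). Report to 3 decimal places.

PNS ≈ 0.199

Let p₁ = 0.522, p₀ = 0.323.
Under exogeneity and monotonicity, PNS = p₁ − p₀.
PNS = 0.522 − 0.323 = 0.199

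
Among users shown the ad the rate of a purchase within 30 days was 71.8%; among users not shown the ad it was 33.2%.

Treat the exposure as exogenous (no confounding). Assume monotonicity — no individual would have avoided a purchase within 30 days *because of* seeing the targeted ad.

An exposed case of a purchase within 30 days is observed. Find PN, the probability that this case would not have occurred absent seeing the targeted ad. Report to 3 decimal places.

p₁ = 0.718, p₀ = 0.332.
Under exogeneity and monotonicity, PN = (p₁ − p₀) / p₁.
PN = (0.718 − 0.332) / 0.718 = 0.386 / 0.718 ≈ 0.5376

PN ≈ 0.538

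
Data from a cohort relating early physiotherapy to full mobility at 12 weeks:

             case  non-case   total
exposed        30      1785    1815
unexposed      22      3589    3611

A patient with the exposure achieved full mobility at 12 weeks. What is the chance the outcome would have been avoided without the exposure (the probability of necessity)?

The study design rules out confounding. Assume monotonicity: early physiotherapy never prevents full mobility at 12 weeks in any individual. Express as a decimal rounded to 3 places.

PN ≈ 0.631

p₁ = P(outcome | exposed) = 30/1815 = 0.016529
p₀ = P(outcome | unexposed) = 22/3611 = 0.0060925
Under exogeneity and monotonicity, PN = (p₁ − p₀)/p₁.
PN = (0.016529 − 0.0060925) / 0.016529 ≈ 0.6314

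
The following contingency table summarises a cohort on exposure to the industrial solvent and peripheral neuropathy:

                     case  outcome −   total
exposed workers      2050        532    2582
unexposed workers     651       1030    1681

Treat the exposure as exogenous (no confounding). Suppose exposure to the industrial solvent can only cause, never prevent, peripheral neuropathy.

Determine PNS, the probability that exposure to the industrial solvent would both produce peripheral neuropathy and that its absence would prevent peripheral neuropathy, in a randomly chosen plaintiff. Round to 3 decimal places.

PNS ≈ 0.407

p₁ = P(outcome | exposed) = 2050/2582 = 0.79396
p₀ = P(outcome | unexposed) = 651/1681 = 0.38727
Under exogeneity and monotonicity, PNS = p₁ − p₀.
PNS = 0.79396 − 0.38727 = 0.40669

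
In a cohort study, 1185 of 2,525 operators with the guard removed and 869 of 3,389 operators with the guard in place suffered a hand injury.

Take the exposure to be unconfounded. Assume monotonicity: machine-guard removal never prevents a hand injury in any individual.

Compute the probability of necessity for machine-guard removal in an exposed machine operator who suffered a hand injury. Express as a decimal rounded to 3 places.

p₁ = P(outcome | exposed) = 1185/2525 = 0.46931
p₀ = P(outcome | unexposed) = 869/3389 = 0.25642
Under exogeneity and monotonicity, PN = (p₁ − p₀) / p₁.
PN = (0.46931 − 0.25642) / 0.46931 = 0.21289 / 0.46931 ≈ 0.4536

PN ≈ 0.454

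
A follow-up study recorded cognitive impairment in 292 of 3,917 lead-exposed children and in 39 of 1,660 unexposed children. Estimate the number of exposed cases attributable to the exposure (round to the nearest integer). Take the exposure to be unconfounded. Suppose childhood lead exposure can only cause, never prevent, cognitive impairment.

about 200 cases

p₁ = P(outcome | exposed) = 292/3917 = 0.074547
p₀ = P(outcome | unexposed) = 39/1660 = 0.023494
PN = (p₁ − p₀)/p₁ = (0.074547 − 0.023494) / 0.074547 ≈ 0.68484.
Attributable cases ≈ PN × (exposed cases) = 0.68484 × 292 ≈ 199.97.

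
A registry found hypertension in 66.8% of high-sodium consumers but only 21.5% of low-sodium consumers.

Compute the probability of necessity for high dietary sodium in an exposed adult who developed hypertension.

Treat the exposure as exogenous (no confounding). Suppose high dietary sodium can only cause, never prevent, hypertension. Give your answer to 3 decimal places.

PN ≈ 0.678

p₁ = 0.668, p₀ = 0.215.
Under exogeneity and monotonicity, PN = (p₁ − p₀) / p₁.
PN = (0.668 − 0.215) / 0.668 = 0.453 / 0.668 ≈ 0.6781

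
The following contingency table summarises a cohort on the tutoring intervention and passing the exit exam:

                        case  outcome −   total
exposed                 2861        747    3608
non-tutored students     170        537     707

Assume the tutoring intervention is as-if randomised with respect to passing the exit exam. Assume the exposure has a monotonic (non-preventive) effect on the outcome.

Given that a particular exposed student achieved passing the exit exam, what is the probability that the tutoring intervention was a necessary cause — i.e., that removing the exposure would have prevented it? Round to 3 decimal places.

PN ≈ 0.697

p₁ = P(outcome | exposed) = 2861/3608 = 0.79296
p₀ = P(outcome | unexposed) = 170/707 = 0.24045
Under exogeneity and monotonicity, PN = (p₁ − p₀)/p₁.
PN = (0.79296 − 0.24045) / 0.79296 ≈ 0.6968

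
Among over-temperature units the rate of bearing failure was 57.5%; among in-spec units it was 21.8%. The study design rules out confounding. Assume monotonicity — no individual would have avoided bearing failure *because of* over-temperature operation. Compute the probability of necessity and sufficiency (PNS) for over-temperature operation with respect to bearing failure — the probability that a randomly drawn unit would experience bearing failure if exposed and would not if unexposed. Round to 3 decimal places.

p₁ = 0.575, p₀ = 0.218.
Under exogeneity and monotonicity, PNS = p₁ − p₀.
PNS = 0.575 − 0.218 = 0.357

PNS ≈ 0.357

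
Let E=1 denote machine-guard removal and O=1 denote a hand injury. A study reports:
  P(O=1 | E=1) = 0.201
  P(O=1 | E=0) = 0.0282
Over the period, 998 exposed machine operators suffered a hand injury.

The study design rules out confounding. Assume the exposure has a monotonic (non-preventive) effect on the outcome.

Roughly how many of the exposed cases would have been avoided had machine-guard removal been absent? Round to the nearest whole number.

Let p₁ = 0.201, p₀ = 0.0282.
PN = (p₁ − p₀)/p₁ = (0.201 − 0.0282) / 0.201 ≈ 0.85970.
Attributable cases ≈ PN × (exposed cases) = 0.85970 × 998 ≈ 857.98.

about 858 cases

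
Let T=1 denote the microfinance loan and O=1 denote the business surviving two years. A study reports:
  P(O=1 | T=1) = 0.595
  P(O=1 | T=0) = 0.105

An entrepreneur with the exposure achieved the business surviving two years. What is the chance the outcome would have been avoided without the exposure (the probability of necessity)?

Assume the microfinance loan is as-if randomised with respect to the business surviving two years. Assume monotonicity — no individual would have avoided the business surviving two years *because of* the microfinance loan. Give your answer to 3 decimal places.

Let p₁ = 0.595, p₀ = 0.105.
Under exogeneity and monotonicity, PN = (p₁ − p₀) / p₁.
PN = (0.595 − 0.105) / 0.595 = 0.49 / 0.595 ≈ 0.8235

PN ≈ 0.824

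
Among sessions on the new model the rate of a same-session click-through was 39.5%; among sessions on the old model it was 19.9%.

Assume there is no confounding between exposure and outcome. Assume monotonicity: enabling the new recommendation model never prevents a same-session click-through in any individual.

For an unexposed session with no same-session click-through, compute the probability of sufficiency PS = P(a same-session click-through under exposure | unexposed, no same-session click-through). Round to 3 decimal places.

p₁ = 0.395, p₀ = 0.199.
Under exogeneity and monotonicity, PS = (p₁ − p₀) / (1 − p₀).
PS = (0.395 − 0.199) / (1 − 0.199) = 0.196 / 0.801 ≈ 0.2447

PS ≈ 0.245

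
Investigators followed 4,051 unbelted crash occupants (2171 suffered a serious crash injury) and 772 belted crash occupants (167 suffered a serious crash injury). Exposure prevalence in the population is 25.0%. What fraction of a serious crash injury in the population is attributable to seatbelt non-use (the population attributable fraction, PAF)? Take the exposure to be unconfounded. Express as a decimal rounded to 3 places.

PAF ≈ 0.270

p₁ = P(outcome | exposed) = 2171/4051 = 0.53592
p₀ = P(outcome | unexposed) = 167/772 = 0.21632
Overall risk P(Y=1) = π·p₁ + (1−π)·p₀ = 0.25×0.53592 + 0.75×0.21632 = 0.29622.
Under exogeneity, PAF = [P(Y=1) − p₀] / P(Y=1).
PAF = (0.29622 − 0.21632) / 0.29622 ≈ 0.2697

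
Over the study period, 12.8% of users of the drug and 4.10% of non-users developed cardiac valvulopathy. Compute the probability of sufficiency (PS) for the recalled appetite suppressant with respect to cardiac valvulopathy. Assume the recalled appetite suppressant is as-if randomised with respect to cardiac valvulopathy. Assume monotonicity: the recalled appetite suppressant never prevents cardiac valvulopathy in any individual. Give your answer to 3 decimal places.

PS ≈ 0.091

p₁ = 0.128, p₀ = 0.041.
Under exogeneity and monotonicity, PS = (p₁ − p₀) / (1 − p₀).
PS = (0.128 − 0.041) / (1 − 0.041) = 0.087 / 0.959 ≈ 0.0907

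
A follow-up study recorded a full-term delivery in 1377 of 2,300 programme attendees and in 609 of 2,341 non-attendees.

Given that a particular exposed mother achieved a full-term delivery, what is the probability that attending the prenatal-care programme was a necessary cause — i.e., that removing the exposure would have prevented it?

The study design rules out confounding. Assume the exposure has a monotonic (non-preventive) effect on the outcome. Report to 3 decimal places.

p₁ = P(outcome | exposed) = 1377/2300 = 0.5987
p₀ = P(outcome | unexposed) = 609/2341 = 0.26015
Under exogeneity and monotonicity, PN = (p₁ − p₀) / p₁.
PN = (0.5987 − 0.26015) / 0.5987 = 0.33855 / 0.5987 ≈ 0.5655

PN ≈ 0.565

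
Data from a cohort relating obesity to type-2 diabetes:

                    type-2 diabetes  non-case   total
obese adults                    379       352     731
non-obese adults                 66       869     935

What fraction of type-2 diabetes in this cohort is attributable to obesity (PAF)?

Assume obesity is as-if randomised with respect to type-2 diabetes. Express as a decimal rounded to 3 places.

p₁ = P(outcome | exposed) = 379/731 = 0.51847
p₀ = P(outcome | unexposed) = 66/935 = 0.070588
Exposure prevalence π = 731/1666 = 0.43878; overall risk P(Y=1) = 0.26711.
Under exogeneity, PAF = [P(Y=1) − p₀]/P(Y=1).
PAF = (0.26711 − 0.070588) / 0.26711 ≈ 0.7357

PAF ≈ 0.736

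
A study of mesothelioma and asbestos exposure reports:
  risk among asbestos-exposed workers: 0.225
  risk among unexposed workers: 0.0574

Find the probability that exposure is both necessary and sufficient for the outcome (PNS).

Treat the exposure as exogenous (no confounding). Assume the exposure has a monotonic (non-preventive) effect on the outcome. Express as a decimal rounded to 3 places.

PNS ≈ 0.168

Let p₁ = 0.225, p₀ = 0.0574.
Under exogeneity and monotonicity, PNS = p₁ − p₀.
PNS = 0.225 − 0.0574 = 0.1676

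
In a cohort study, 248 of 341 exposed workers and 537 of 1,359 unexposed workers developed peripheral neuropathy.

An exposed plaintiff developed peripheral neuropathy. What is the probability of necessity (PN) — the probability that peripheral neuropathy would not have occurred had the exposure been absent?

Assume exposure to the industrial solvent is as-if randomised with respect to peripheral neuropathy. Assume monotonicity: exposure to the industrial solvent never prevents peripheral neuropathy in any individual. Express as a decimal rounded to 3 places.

p₁ = P(outcome | exposed) = 248/341 = 0.72727
p₀ = P(outcome | unexposed) = 537/1359 = 0.39514
Under exogeneity and monotonicity, PN = (p₁ − p₀) / p₁.
PN = (0.72727 − 0.39514) / 0.72727 = 0.33213 / 0.72727 ≈ 0.4567

PN ≈ 0.457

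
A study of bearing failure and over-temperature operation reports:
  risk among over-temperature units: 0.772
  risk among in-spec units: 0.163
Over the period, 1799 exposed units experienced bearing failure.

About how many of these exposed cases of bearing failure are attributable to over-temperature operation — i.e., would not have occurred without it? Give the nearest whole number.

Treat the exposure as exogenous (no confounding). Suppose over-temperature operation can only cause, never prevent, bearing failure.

Let p₁ = 0.772, p₀ = 0.163.
PN = (p₁ − p₀)/p₁ = (0.772 − 0.163) / 0.772 ≈ 0.78886.
Attributable cases ≈ PN × (exposed cases) = 0.78886 × 1799 ≈ 1419.16.

about 1419 cases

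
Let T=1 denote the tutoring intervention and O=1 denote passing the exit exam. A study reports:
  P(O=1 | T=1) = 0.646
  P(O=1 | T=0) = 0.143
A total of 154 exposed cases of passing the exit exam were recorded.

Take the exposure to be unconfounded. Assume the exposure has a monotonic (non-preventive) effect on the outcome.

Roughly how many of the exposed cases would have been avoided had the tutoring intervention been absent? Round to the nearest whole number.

about 120 cases

Let p₁ = 0.646, p₀ = 0.143.
PN = (p₁ − p₀)/p₁ = (0.646 − 0.143) / 0.646 ≈ 0.77864.
Attributable cases ≈ PN × (exposed cases) = 0.77864 × 154 ≈ 119.91.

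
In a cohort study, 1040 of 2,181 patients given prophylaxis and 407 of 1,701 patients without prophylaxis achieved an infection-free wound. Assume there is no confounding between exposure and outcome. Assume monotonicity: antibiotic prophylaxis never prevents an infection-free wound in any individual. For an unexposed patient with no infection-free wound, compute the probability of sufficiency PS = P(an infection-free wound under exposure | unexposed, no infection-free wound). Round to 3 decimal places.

PS ≈ 0.312

p₁ = P(outcome | exposed) = 1040/2181 = 0.47685
p₀ = P(outcome | unexposed) = 407/1701 = 0.23927
Under exogeneity and monotonicity, PS = (p₁ − p₀) / (1 − p₀).
PS = (0.47685 − 0.23927) / (1 − 0.23927) = 0.23757 / 0.76073 ≈ 0.3123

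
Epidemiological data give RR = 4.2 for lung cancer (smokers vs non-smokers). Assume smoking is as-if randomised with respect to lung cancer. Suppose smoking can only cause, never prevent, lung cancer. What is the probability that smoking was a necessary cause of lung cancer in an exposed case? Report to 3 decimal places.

Under exogeneity and monotonicity, PN = (RR − 1) / RR = 1 − 1/RR.
PN = (4.2 − 1) / 4.2 = 3.2 / 4.2 ≈ 0.7619

PN ≈ 0.762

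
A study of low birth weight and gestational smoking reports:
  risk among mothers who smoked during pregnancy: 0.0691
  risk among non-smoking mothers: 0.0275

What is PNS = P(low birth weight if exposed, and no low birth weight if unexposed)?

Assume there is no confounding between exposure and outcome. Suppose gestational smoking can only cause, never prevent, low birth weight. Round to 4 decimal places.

Let p₁ = 0.0691, p₀ = 0.0275.
Under exogeneity and monotonicity, PNS = p₁ − p₀.
PNS = 0.0691 − 0.0275 = 0.0416

PNS ≈ 0.0416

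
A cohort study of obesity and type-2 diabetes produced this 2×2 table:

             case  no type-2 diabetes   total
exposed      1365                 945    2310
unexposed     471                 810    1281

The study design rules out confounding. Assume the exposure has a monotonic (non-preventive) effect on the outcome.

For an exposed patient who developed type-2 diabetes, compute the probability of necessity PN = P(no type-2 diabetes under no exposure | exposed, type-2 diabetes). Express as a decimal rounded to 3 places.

p₁ = P(outcome | exposed) = 1365/2310 = 0.59091
p₀ = P(outcome | unexposed) = 471/1281 = 0.36768
Under exogeneity and monotonicity, PN = (p₁ − p₀)/p₁.
PN = (0.59091 − 0.36768) / 0.59091 ≈ 0.3778

PN ≈ 0.378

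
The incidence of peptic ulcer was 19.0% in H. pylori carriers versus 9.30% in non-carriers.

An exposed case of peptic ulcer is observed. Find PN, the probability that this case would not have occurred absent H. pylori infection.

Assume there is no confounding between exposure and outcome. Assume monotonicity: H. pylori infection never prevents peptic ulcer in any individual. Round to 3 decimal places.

p₁ = 0.19, p₀ = 0.093.
Under exogeneity and monotonicity, PN = (p₁ − p₀) / p₁.
PN = (0.19 − 0.093) / 0.19 = 0.097 / 0.19 ≈ 0.5105

PN ≈ 0.511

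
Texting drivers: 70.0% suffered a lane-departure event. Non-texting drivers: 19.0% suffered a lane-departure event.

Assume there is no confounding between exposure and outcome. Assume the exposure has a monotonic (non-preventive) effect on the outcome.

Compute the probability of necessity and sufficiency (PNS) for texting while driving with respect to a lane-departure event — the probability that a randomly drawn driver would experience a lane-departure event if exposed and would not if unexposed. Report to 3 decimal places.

p₁ = 0.7, p₀ = 0.19.
Under exogeneity and monotonicity, PNS = p₁ − p₀.
PNS = 0.7 − 0.19 = 0.51

PNS ≈ 0.510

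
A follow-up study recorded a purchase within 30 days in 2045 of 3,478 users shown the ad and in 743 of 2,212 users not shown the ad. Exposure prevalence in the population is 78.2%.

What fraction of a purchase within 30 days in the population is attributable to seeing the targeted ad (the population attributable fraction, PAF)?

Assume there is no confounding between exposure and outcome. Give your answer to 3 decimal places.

PAF ≈ 0.370

p₁ = P(outcome | exposed) = 2045/3478 = 0.58798
p₀ = P(outcome | unexposed) = 743/2212 = 0.3359
Overall risk P(Y=1) = π·p₁ + (1−π)·p₀ = 0.782×0.58798 + 0.218×0.3359 = 0.53303.
Under exogeneity, PAF = [P(Y=1) − p₀] / P(Y=1).
PAF = (0.53303 − 0.3359) / 0.53303 ≈ 0.3698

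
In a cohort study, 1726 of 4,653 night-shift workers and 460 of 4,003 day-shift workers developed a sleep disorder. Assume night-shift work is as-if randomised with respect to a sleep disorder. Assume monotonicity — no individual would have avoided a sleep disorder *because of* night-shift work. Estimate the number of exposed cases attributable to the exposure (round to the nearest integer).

p₁ = P(outcome | exposed) = 1726/4653 = 0.37094
p₀ = P(outcome | unexposed) = 460/4003 = 0.11491
PN = (p₁ − p₀)/p₁ = (0.37094 − 0.11491) / 0.37094 ≈ 0.69021.
Attributable cases ≈ PN × (exposed cases) = 0.69021 × 1726 ≈ 1191.31.

about 1191 cases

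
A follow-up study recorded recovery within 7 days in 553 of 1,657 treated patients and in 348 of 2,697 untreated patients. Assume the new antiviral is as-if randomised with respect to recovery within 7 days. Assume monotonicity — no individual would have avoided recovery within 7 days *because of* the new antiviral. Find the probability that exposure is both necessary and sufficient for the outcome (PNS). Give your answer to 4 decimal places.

p₁ = P(outcome | exposed) = 553/1657 = 0.33374
p₀ = P(outcome | unexposed) = 348/2697 = 0.12903
Under exogeneity and monotonicity, PNS = p₁ − p₀.
PNS = 0.33374 − 0.12903 = 0.2047

PNS ≈ 0.2047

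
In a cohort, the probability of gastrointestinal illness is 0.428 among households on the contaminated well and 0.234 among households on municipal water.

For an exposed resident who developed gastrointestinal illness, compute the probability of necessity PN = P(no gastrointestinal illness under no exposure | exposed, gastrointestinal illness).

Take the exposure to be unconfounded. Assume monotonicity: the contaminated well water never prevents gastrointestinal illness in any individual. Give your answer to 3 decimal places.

Let p₁ = 0.428, p₀ = 0.234.
Under exogeneity and monotonicity, PN = (p₁ − p₀) / p₁.
PN = (0.428 − 0.234) / 0.428 = 0.194 / 0.428 ≈ 0.4533

PN ≈ 0.453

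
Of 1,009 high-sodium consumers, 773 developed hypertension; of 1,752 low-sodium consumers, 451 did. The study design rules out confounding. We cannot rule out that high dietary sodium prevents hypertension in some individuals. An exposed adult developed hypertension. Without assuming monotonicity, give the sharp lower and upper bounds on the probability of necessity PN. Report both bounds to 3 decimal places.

p₁ = P(outcome | exposed) = 773/1009 = 0.76611
p₀ = P(outcome | unexposed) = 451/1752 = 0.25742
Under exogeneity alone the bounds on PN are max{0,(p₁−p₀)/p₁} ≤ PN ≤ min{1,(1−p₀)/p₁}.
  lower = (p₁ − p₀)/p₁ = 0.50868 / 0.76611 ≈ 0.6640
  upper = min{1, (1 − p₀)/p₁} = 0.74258 / 0.76611 ≈ 0.9693

0.664 ≤ PN ≤ 0.969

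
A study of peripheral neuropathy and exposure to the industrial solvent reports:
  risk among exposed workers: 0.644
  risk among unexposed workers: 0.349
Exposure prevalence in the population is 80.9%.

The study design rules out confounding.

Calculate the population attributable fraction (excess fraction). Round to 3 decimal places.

Let p₁ = 0.644, p₀ = 0.349.
Overall risk P(Y=1) = π·p₁ + (1−π)·p₀ = 0.809×0.644 + 0.191×0.349 = 0.58766.
Under exogeneity, PAF = [P(Y=1) − p₀] / P(Y=1).
PAF = (0.58766 − 0.349) / 0.58766 ≈ 0.4061

PAF ≈ 0.406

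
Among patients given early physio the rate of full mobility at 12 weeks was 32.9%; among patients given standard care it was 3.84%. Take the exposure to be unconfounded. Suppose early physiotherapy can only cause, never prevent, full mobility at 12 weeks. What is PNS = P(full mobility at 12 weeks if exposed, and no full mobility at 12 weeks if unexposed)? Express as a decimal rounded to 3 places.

p₁ = 0.329, p₀ = 0.0384.
Under exogeneity and monotonicity, PNS = p₁ − p₀.
PNS = 0.329 − 0.0384 = 0.2906

PNS ≈ 0.291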